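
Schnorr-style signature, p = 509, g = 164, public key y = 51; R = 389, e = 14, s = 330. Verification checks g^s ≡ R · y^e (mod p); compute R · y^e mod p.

51^2 = 2601 ≡ 56
51^4 ≡ 56^2 = 3136 ≡ 82
51^8 ≡ 82^2 = 6724 ≡ 107
14 = 8 + 4 + 2, so 51^14 ≡ 107·82·56 ≡ 159 (mod 509)
R · y^e ≡ 389·159 = 61851 ≡ 262 (mod 509)

262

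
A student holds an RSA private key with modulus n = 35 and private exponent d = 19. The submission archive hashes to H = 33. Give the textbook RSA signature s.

H^2 ≡ 33^2 = 1089 ≡ 4
H^4 ≡ 4^2 = 16
H^8 ≡ 16^2 = 256 ≡ 11
H^16 ≡ 11^2 = 121 ≡ 16
19 = 16 + 2 + 1, so H^19 ≡ 16·4·33 ≡ 12 (mod 35)

12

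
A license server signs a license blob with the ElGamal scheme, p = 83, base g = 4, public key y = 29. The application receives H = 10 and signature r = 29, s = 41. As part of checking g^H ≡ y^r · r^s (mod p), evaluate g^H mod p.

37

4^2 = 16
4^4 ≡ 16^2 = 256 ≡ 7
4^8 ≡ 7^2 = 49
10 = 8 + 2, so 4^10 ≡ 49·16 ≡ 37 (mod 83)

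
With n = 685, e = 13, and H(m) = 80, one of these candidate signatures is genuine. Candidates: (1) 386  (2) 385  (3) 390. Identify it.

2

Candidate 1: Squares mod 685: 386^1≡386, 386^2≡351, 386^4≡586, 386^8≡211; 13 = 8 + 4 + 1, so 386^13 ≡ 211·586·386 ≡ 666 (mod 685)
Candidate 2: Squares mod 685: 385^1≡385, 385^2≡265, 385^4≡355, 385^8≡670; 13 = 8 + 4 + 1, so 385^13 ≡ 670·355·385 ≡ 80 (mod 685)
  → matches H(m) = 80
Candidate 3: Squares mod 685: 390^1≡390, 390^2≡30, 390^4≡215, 390^8≡330; 13 = 8 + 4 + 1, so 390^13 ≡ 330·215·390 ≡ 610 (mod 685)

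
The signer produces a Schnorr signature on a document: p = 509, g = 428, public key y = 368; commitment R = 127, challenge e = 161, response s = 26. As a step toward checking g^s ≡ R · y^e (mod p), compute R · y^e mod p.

Squares mod 509: 368^1≡368, 368^2≡30, 368^4≡391, 368^8≡181, 368^16≡185, 368^32≡122, 368^64≡123, 368^128≡368
161 = 128 + 32 + 1, so 368^161 ≡ 368·122·368 ≡ 97 (mod 509)
R · y^e ≡ 127·97 = 12319 ≡ 103 (mod 509)

103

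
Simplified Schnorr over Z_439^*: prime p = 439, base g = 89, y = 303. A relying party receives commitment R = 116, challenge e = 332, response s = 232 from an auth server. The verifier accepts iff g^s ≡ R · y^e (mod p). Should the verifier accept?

reject

g^s mod p:
89^232 mod 439 = 255
R · y^e mod p:
303^332 mod 439 = 347
116·347 = 40252 ≡ 303 (mod 439)
255 ≠ 303; the check fails.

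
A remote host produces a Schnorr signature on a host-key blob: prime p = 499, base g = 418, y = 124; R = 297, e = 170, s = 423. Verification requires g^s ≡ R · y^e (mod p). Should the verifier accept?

g^s mod p:
418^2 = 174724 ≡ 74
418^4 ≡ 74^2 = 5476 ≡ 486
418^8 ≡ 486^2 = 236196 ≡ 169
418^16 ≡ 169^2 = 28561 ≡ 118
418^32 ≡ 118^2 = 13924 ≡ 451
418^64 ≡ 451^2 = 203401 ≡ 308
418^128 ≡ 308^2 = 94864 ≡ 54
418^256 ≡ 54^2 = 2916 ≡ 421
423 = 256 + 128 + 32 + 4 + 2 + 1, so 418^423 ≡ 421·54·451·486·74·418 ≡ 330 (mod 499)
R · y^e mod p:
124^2 = 15376 ≡ 406
124^4 ≡ 406^2 = 164836 ≡ 166
124^8 ≡ 166^2 = 27556 ≡ 111
124^16 ≡ 111^2 = 12321 ≡ 345
124^32 ≡ 345^2 = 119025 ≡ 263
124^64 ≡ 263^2 = 69169 ≡ 307
124^128 ≡ 307^2 = 94249 ≡ 437
170 = 128 + 32 + 8 + 2, so 124^170 ≡ 437·263·111·406 ≡ 166 (mod 499)
297·166 = 49302 ≡ 400 (mod 499)
330 ≠ 400; the check fails.

reject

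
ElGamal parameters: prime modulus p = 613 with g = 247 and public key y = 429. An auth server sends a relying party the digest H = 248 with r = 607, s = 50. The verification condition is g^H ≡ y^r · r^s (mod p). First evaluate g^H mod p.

369

247^2 = 61009 ≡ 322
247^4 ≡ 322^2 = 103684 ≡ 87
247^8 ≡ 87^2 = 7569 ≡ 213
247^16 ≡ 213^2 = 45369 ≡ 7
247^32 ≡ 7^2 = 49
247^64 ≡ 49^2 = 2401 ≡ 562
247^128 ≡ 562^2 = 315844 ≡ 149
248 = 128 + 64 + 32 + 16 + 8, so 247^248 ≡ 149·562·49·7·213 ≡ 369 (mod 613)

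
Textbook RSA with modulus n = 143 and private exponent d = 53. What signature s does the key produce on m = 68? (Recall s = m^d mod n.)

74

m^2 ≡ 68^2 = 4624 ≡ 48
m^4 ≡ 48^2 = 2304 ≡ 16
m^8 ≡ 16^2 = 256 ≡ 113
m^16 ≡ 113^2 = 12769 ≡ 42
m^32 ≡ 42^2 = 1764 ≡ 48
53 = 32 + 16 + 4 + 1, so m^53 ≡ 48·42·16·68 ≡ 74 (mod 143)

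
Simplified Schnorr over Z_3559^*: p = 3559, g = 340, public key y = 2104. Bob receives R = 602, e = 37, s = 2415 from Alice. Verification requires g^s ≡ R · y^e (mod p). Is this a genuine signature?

forged

g^s mod p:
340^2 = 115600 ≡ 1712
340^4 ≡ 1712^2 = 2930944 ≡ 1887
340^8 ≡ 1887^2 = 3560769 ≡ 1769
340^16 ≡ 1769^2 = 3129361 ≡ 1000
340^32 ≡ 1000^2 = 1000000 ≡ 3480
340^64 ≡ 3480^2 = 12110400 ≡ 2682
340^128 ≡ 2682^2 = 7193124 ≡ 385
340^256 ≡ 385^2 = 148225 ≡ 2306
340^512 ≡ 2306^2 = 5317636 ≡ 490
340^1024 ≡ 490^2 = 240100 ≡ 1647
340^2048 ≡ 1647^2 = 2712609 ≡ 651
2415 = 2048 + 256 + 64 + 32 + 8 + 4 + 2 + 1, so 340^2415 ≡ 651·2306·2682·3480·1769·1887·1712·340 ≡ 66 (mod 3559)
R · y^e mod p:
2104^2 = 4426816 ≡ 2979
2104^4 ≡ 2979^2 = 8874441 ≡ 1854
2104^8 ≡ 1854^2 = 3437316 ≡ 2881
2104^16 ≡ 2881^2 = 8300161 ≡ 573
2104^32 ≡ 573^2 = 328329 ≡ 901
37 = 32 + 4 + 1, so 2104^37 ≡ 901·1854·2104 ≡ 1710 (mod 3559)
602·1710 = 1029420 ≡ 869 (mod 3559)
66 ≠ 869; the check fails.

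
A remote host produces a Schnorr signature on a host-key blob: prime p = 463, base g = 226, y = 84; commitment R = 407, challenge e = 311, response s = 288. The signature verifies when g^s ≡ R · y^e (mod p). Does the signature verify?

does not verify

g^s mod p:
226^2 = 51076 ≡ 146
226^4 ≡ 146^2 = 21316 ≡ 18
226^8 ≡ 18^2 = 324
226^16 ≡ 324^2 = 104976 ≡ 338
226^32 ≡ 338^2 = 114244 ≡ 346
226^64 ≡ 346^2 = 119716 ≡ 262
226^128 ≡ 262^2 = 68644 ≡ 120
226^256 ≡ 120^2 = 14400 ≡ 47
288 = 256 + 32, so 226^288 ≡ 47·346 ≡ 57 (mod 463)
R · y^e mod p:
84^2 = 7056 ≡ 111
84^4 ≡ 111^2 = 12321 ≡ 283
84^8 ≡ 283^2 = 80089 ≡ 453
84^16 ≡ 453^2 = 205209 ≡ 100
84^32 ≡ 100^2 = 10000 ≡ 277
84^64 ≡ 277^2 = 76729 ≡ 334
84^128 ≡ 334^2 = 111556 ≡ 436
84^256 ≡ 436^2 = 190096 ≡ 266
311 = 256 + 32 + 16 + 4 + 2 + 1, so 84^311 ≡ 266·277·100·283·111·84 ≡ 64 (mod 463)
407·64 = 26048 ≡ 120 (mod 463)
57 ≠ 120; the check fails.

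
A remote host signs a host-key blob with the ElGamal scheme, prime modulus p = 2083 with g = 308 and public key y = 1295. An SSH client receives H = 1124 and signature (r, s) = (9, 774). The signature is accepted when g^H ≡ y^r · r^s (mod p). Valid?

Left side g^H mod p:
308^1124 mod 2083 = 1179
Right side y^r · r^s mod p:
1295^9 mod 2083 = 2033
9^774 mod 2083 = 610
2033·610 = 1240130 ≡ 745 (mod 2083)
1179 ≠ 745, so verification fails.

no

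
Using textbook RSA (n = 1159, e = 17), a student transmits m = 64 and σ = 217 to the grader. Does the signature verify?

σ^2 ≡ 217^2 = 47089 ≡ 729
σ^4 ≡ 729^2 = 531441 ≡ 619
σ^8 ≡ 619^2 = 383161 ≡ 691
σ^16 ≡ 691^2 = 477481 ≡ 1132
17 = 16 + 1, so σ^17 ≡ 1132·217 ≡ 1095 (mod 1159)
σ^17 mod 1159 = 1095, but m = 64.

does not verify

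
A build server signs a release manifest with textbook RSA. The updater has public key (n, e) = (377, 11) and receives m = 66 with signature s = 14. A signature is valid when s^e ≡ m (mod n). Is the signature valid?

s^2 ≡ 14^2 = 196
s^4 ≡ 196^2 = 38416 ≡ 339
s^8 ≡ 339^2 = 114921 ≡ 313
11 = 8 + 2 + 1, so s^11 ≡ 313·196·14 ≡ 66 (mod 377)
s^11 mod 377 = 66 matches m.

valid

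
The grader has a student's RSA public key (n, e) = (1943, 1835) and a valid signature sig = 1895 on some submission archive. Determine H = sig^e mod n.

1411

sig^2 ≡ 1895^2 = 3591025 ≡ 361
sig^4 ≡ 361^2 = 130321 ≡ 140
sig^8 ≡ 140^2 = 19600 ≡ 170
sig^16 ≡ 170^2 = 28900 ≡ 1698
sig^32 ≡ 1698^2 = 2883204 ≡ 1735
sig^64 ≡ 1735^2 = 3010225 ≡ 518
sig^128 ≡ 518^2 = 268324 ≡ 190
sig^256 ≡ 190^2 = 36100 ≡ 1126
sig^512 ≡ 1126^2 = 1267876 ≡ 1040
sig^1024 ≡ 1040^2 = 1081600 ≡ 1292
1835 = 1024 + 512 + 256 + 32 + 8 + 2 + 1, so sig^1835 ≡ 1292·1040·1126·1735·170·361·1895 ≡ 1411 (mod 1943)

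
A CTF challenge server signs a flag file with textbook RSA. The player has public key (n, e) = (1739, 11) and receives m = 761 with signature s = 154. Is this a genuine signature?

Squares mod 1739: s^1≡154, s^2≡1109, s^4≡408, s^8≡1259
11 = 8 + 2 + 1, so s^11 ≡ 1259·1109·154 ≡ 919 (mod 1739)
919 ≠ 761, so verification fails.

forged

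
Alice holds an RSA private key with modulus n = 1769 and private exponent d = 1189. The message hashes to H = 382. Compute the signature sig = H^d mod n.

876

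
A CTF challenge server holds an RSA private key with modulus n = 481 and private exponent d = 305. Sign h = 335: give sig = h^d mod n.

h^2 ≡ 335^2 = 112225 ≡ 152
h^4 ≡ 152^2 = 23104 ≡ 16
h^8 ≡ 16^2 = 256
h^16 ≡ 256^2 = 65536 ≡ 120
h^32 ≡ 120^2 = 14400 ≡ 451
h^64 ≡ 451^2 = 203401 ≡ 419
h^128 ≡ 419^2 = 175561 ≡ 477
h^256 ≡ 477^2 = 227529 ≡ 16
305 = 256 + 32 + 16 + 1, so h^305 ≡ 16·451·120·335 ≡ 277 (mod 481)

277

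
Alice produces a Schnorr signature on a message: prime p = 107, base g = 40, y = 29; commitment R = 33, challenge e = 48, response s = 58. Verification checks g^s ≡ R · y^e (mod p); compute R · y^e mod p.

37

29^2 = 841 ≡ 92
29^4 ≡ 92^2 = 8464 ≡ 11
29^8 ≡ 11^2 = 121 ≡ 14
29^16 ≡ 14^2 = 196 ≡ 89
29^32 ≡ 89^2 = 7921 ≡ 3
48 = 32 + 16, so 29^48 ≡ 3·89 ≡ 53 (mod 107)
R · y^e ≡ 33·53 = 1749 ≡ 37 (mod 107)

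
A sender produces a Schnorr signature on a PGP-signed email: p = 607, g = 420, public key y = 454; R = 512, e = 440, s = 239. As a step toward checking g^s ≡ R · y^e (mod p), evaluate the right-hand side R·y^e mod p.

Squares mod 607: 454^1≡454, 454^2≡343, 454^4≡498, 454^8≡348, 454^16≡311, 454^32≡208, 454^64≡167, 454^128≡574, 454^256≡482
440 = 256 + 128 + 32 + 16 + 8, so 454^440 ≡ 482·574·208·311·348 ≡ 394 (mod 607)
R · y^e ≡ 512·394 = 201728 ≡ 204 (mod 607)

204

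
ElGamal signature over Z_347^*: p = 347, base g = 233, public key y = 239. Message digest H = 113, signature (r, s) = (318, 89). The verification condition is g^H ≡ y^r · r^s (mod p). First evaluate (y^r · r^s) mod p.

239

239^2 = 57121 ≡ 213
239^4 ≡ 213^2 = 45369 ≡ 259
239^8 ≡ 259^2 = 67081 ≡ 110
239^16 ≡ 110^2 = 12100 ≡ 302
239^32 ≡ 302^2 = 91204 ≡ 290
239^64 ≡ 290^2 = 84100 ≡ 126
239^128 ≡ 126^2 = 15876 ≡ 261
239^256 ≡ 261^2 = 68121 ≡ 109
318 = 256 + 32 + 16 + 8 + 4 + 2, so 239^318 ≡ 109·290·302·110·259·213 ≡ 172 (mod 347)
318^2 = 101124 ≡ 147
318^4 ≡ 147^2 = 21609 ≡ 95
318^8 ≡ 95^2 = 9025 ≡ 3
318^16 ≡ 3^2 = 9
318^32 ≡ 9^2 = 81
318^64 ≡ 81^2 = 6561 ≡ 315
89 = 64 + 16 + 8 + 1, so 318^89 ≡ 315·9·3·318 ≡ 72 (mod 347)
y^r · r^s ≡ 172·72 = 12384 ≡ 239 (mod 347)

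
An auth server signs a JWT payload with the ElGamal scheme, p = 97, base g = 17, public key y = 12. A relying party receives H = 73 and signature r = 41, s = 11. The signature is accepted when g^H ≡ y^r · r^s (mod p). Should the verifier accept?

Left side g^H mod p:
17^73 mod 97 = 14
Right side y^r · r^s mod p:
12^41 mod 97 = 85
41^11 mod 97 = 15
85·15 = 1275 ≡ 14 (mod 97)
14 ≡ 14 (mod 97), so the signature is genuine.

accept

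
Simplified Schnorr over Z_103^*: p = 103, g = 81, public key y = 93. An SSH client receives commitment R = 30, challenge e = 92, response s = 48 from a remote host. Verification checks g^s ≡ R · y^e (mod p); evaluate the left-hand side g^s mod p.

81^2 = 6561 ≡ 72
81^4 ≡ 72^2 = 5184 ≡ 34
81^8 ≡ 34^2 = 1156 ≡ 23
81^16 ≡ 23^2 = 529 ≡ 14
81^32 ≡ 14^2 = 196 ≡ 93
48 = 32 + 16, so 81^48 ≡ 93·14 ≡ 66 (mod 103)

66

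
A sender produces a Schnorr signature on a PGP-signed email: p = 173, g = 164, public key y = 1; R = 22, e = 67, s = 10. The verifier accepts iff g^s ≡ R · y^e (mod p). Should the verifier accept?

accept

g^s mod p:
164^2 = 26896 ≡ 81
164^4 ≡ 81^2 = 6561 ≡ 160
164^8 ≡ 160^2 = 25600 ≡ 169
10 = 8 + 2, so 164^10 ≡ 169·81 ≡ 22 (mod 173)
R · y^e mod p:
1^2 = 1
1^4 ≡ 1^2 = 1
1^8 ≡ 1^2 = 1
1^16 ≡ 1^2 = 1
1^32 ≡ 1^2 = 1
1^64 ≡ 1^2 = 1
67 = 64 + 2 + 1, so 1^67 ≡ 1·1·1 ≡ 1 (mod 173)
22·1 = 22 ≡ 22 (mod 173)
22 ≡ 22 (mod 173); signature holds.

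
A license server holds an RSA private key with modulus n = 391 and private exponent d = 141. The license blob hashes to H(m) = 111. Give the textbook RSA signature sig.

263

(H(m))^2 ≡ 111^2 = 12321 ≡ 200
(H(m))^4 ≡ 200^2 = 40000 ≡ 118
(H(m))^8 ≡ 118^2 = 13924 ≡ 239
(H(m))^16 ≡ 239^2 = 57121 ≡ 35
(H(m))^32 ≡ 35^2 = 1225 ≡ 52
(H(m))^64 ≡ 52^2 = 2704 ≡ 358
(H(m))^128 ≡ 358^2 = 128164 ≡ 307
141 = 128 + 8 + 4 + 1, so (H(m))^141 ≡ 307·239·118·111 ≡ 263 (mod 391)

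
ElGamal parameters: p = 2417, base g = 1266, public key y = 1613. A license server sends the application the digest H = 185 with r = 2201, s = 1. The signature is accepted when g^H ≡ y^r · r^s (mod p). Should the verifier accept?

Left side g^H mod p:
1266^2 = 1602756 ≡ 285
1266^4 ≡ 285^2 = 81225 ≡ 1464
1266^8 ≡ 1464^2 = 2143296 ≡ 1834
1266^16 ≡ 1834^2 = 3363556 ≡ 1509
1266^32 ≡ 1509^2 = 2277081 ≡ 267
1266^64 ≡ 267^2 = 71289 ≡ 1196
1266^128 ≡ 1196^2 = 1430416 ≡ 1969
185 = 128 + 32 + 16 + 8 + 1, so 1266^185 ≡ 1969·267·1509·1834·1266 ≡ 1504 (mod 2417)
Right side y^r · r^s mod p:
1613^2 = 2601769 ≡ 1077
1613^4 ≡ 1077^2 = 1159929 ≡ 2186
1613^8 ≡ 2186^2 = 4778596 ≡ 187
1613^16 ≡ 187^2 = 34969 ≡ 1131
1613^32 ≡ 1131^2 = 1279161 ≡ 568
1613^64 ≡ 568^2 = 322624 ≡ 1163
1613^128 ≡ 1163^2 = 1352569 ≡ 1466
1613^256 ≡ 1466^2 = 2149156 ≡ 443
1613^512 ≡ 443^2 = 196249 ≡ 472
1613^1024 ≡ 472^2 = 222784 ≡ 420
1613^2048 ≡ 420^2 = 176400 ≡ 2376
2201 = 2048 + 128 + 16 + 8 + 1, so 1613^2201 ≡ 2376·1466·1131·187·1613 ≡ 2231 (mod 2417)
2201^1 mod 2417 = 2201
2231·2201 = 4910431 ≡ 1504 (mod 2417)
1504 ≡ 1504 (mod 2417), so the signature is genuine.

accept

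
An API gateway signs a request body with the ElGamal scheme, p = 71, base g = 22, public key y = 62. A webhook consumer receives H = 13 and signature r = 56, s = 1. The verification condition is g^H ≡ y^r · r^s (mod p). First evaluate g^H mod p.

22^13 mod 71 = 68

68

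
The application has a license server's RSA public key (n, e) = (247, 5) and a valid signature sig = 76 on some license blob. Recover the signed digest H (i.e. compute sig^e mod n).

228

sig^5 mod 247 = 228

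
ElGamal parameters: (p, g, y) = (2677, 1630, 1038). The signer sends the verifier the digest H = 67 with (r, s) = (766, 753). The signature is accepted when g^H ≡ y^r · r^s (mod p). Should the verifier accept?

Left side g^H mod p:
1630^67 mod 2677 = 2470
Right side y^r · r^s mod p:
1038^766 mod 2677 = 2253
766^753 mod 2677 = 2406
2253·2406 = 5420718 ≡ 2470 (mod 2677)
2470 ≡ 2470 (mod 2677), so the signature is genuine.

accept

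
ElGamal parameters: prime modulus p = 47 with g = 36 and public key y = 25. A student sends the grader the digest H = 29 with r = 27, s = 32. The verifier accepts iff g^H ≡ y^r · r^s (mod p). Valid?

Left side g^H mod p:
36^2 = 1296 ≡ 27
36^4 ≡ 27^2 = 729 ≡ 24
36^8 ≡ 24^2 = 576 ≡ 12
36^16 ≡ 12^2 = 144 ≡ 3
29 = 16 + 8 + 4 + 1, so 36^29 ≡ 3·12·24·36 ≡ 37 (mod 47)
Right side y^r · r^s mod p:
25^2 = 625 ≡ 14
25^4 ≡ 14^2 = 196 ≡ 8
25^8 ≡ 8^2 = 64 ≡ 17
25^16 ≡ 17^2 = 289 ≡ 7
27 = 16 + 8 + 2 + 1, so 25^27 ≡ 7·17·14·25 ≡ 8 (mod 47)
27^2 = 729 ≡ 24
27^4 ≡ 24^2 = 576 ≡ 12
27^8 ≡ 12^2 = 144 ≡ 3
27^16 ≡ 3^2 = 9
27^32 ≡ 9^2 = 81 ≡ 34
8·34 = 272 ≡ 37 (mod 47)
37 ≡ 37 (mod 47), so the signature is genuine.

yes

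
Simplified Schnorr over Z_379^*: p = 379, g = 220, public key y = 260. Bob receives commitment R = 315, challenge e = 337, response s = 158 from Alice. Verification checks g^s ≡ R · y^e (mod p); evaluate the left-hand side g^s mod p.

36

220^158 mod 379 = 36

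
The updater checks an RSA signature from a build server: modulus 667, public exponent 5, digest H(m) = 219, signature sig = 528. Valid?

no

sig^2 ≡ 528^2 = 278784 ≡ 645
sig^4 ≡ 645^2 = 416025 ≡ 484
5 = 4 + 1, so sig^5 ≡ 484·528 ≡ 91 (mod 667)
91 ≠ 219, so verification fails.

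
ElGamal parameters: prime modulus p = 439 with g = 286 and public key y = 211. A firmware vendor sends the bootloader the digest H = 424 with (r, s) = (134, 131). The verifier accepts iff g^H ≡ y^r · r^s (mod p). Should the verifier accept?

reject

Left side g^H mod p:
286^2 = 81796 ≡ 142
286^4 ≡ 142^2 = 20164 ≡ 409
286^8 ≡ 409^2 = 167281 ≡ 22
286^16 ≡ 22^2 = 484 ≡ 45
286^32 ≡ 45^2 = 2025 ≡ 269
286^64 ≡ 269^2 = 72361 ≡ 365
286^128 ≡ 365^2 = 133225 ≡ 208
286^256 ≡ 208^2 = 43264 ≡ 242
424 = 256 + 128 + 32 + 8, so 286^424 ≡ 242·208·269·22 ≡ 169 (mod 439)
Right side y^r · r^s mod p:
211^2 = 44521 ≡ 182
211^4 ≡ 182^2 = 33124 ≡ 199
211^8 ≡ 199^2 = 39601 ≡ 91
211^16 ≡ 91^2 = 8281 ≡ 379
211^32 ≡ 379^2 = 143641 ≡ 88
211^64 ≡ 88^2 = 7744 ≡ 281
211^128 ≡ 281^2 = 78961 ≡ 380
134 = 128 + 4 + 2, so 211^134 ≡ 380·199·182 ≡ 190 (mod 439)
134^2 = 17956 ≡ 396
134^4 ≡ 396^2 = 156816 ≡ 93
134^8 ≡ 93^2 = 8649 ≡ 308
134^16 ≡ 308^2 = 94864 ≡ 40
134^32 ≡ 40^2 = 1600 ≡ 283
134^64 ≡ 283^2 = 80089 ≡ 191
134^128 ≡ 191^2 = 36481 ≡ 44
131 = 128 + 2 + 1, so 134^131 ≡ 44·396·134 ≡ 214 (mod 439)
190·214 = 40660 ≡ 272 (mod 439)
169 ≠ 272, so verification fails.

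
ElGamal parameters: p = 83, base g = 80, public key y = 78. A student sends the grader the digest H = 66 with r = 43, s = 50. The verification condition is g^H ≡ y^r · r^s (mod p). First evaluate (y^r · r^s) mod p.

78^2 = 6084 ≡ 25
78^4 ≡ 25^2 = 625 ≡ 44
78^8 ≡ 44^2 = 1936 ≡ 27
78^16 ≡ 27^2 = 729 ≡ 65
78^32 ≡ 65^2 = 4225 ≡ 75
43 = 32 + 8 + 2 + 1, so 78^43 ≡ 75·27·25·78 ≡ 25 (mod 83)
43^2 = 1849 ≡ 23
43^4 ≡ 23^2 = 529 ≡ 31
43^8 ≡ 31^2 = 961 ≡ 48
43^16 ≡ 48^2 = 2304 ≡ 63
43^32 ≡ 63^2 = 3969 ≡ 68
50 = 32 + 16 + 2, so 43^50 ≡ 68·63·23 ≡ 11 (mod 83)
y^r · r^s ≡ 25·11 = 275 ≡ 26 (mod 83)

26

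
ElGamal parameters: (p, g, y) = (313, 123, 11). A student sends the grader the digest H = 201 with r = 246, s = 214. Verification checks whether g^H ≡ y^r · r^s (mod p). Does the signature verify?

does not verify

Left side g^H mod p:
Squares mod 313: 123^1≡123, 123^2≡105, 123^4≡70, 123^8≡205, 123^16≡83, 123^32≡3, 123^64≡9, 123^128≡81
201 = 128 + 64 + 8 + 1, so 123^201 ≡ 81·9·205·123 ≡ 184 (mod 313)
Right side y^r · r^s mod p:
Squares mod 313: 11^1≡11, 11^2≡121, 11^4≡243, 11^8≡205, 11^16≡83, 11^32≡3, 11^64≡9, 11^128≡81
246 = 128 + 64 + 32 + 16 + 4 + 2, so 11^246 ≡ 81·9·3·83·243·121 ≡ 48 (mod 313)
Squares mod 313: 246^1≡246, 246^2≡107, 246^4≡181, 246^8≡209, 246^16≡174, 246^32≡228, 246^64≡26, 246^128≡50
214 = 128 + 64 + 16 + 4 + 2, so 246^214 ≡ 50·26·174·181·107 ≡ 105 (mod 313)
48·105 = 5040 ≡ 32 (mod 313)
184 ≠ 32, so verification fails.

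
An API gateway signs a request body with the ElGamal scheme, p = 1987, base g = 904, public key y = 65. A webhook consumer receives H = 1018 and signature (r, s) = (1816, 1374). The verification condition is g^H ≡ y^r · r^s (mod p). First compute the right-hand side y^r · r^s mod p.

Squares mod 1987: 65^1≡65, 65^2≡251, 65^4≡1404, 65^8≡112, 65^16≡622, 65^32≡1406, 65^64≡1758, 65^128≡779, 65^256≡806, 65^512≡1874, 65^1024≡847
1816 = 1024 + 512 + 256 + 16 + 8, so 65^1816 ≡ 847·1874·806·622·112 ≡ 587 (mod 1987)
Squares mod 1987: 1816^1≡1816, 1816^2≡1423, 1816^4≡176, 1816^8≡1171, 1816^16≡211, 1816^32≡807, 1816^64≡1500, 1816^128≡716, 1816^256≡10, 1816^512≡100, 1816^1024≡65
1374 = 1024 + 256 + 64 + 16 + 8 + 4 + 2, so 1816^1374 ≡ 65·10·1500·211·1171·176·1423 ≡ 1443 (mod 1987)
y^r · r^s ≡ 587·1443 = 847041 ≡ 579 (mod 1987)

579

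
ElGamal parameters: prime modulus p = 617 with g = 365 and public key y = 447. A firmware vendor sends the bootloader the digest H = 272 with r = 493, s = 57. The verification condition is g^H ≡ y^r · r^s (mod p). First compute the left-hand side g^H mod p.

256

365^2 = 133225 ≡ 570
365^4 ≡ 570^2 = 324900 ≡ 358
365^8 ≡ 358^2 = 128164 ≡ 445
365^16 ≡ 445^2 = 198025 ≡ 585
365^32 ≡ 585^2 = 342225 ≡ 407
365^64 ≡ 407^2 = 165649 ≡ 293
365^128 ≡ 293^2 = 85849 ≡ 86
365^256 ≡ 86^2 = 7396 ≡ 609
272 = 256 + 16, so 365^272 ≡ 609·585 ≡ 256 (mod 617)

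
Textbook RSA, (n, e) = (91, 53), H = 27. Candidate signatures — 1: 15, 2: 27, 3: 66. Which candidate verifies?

Candidate 1: Squares mod 91: 15^1≡15, 15^2≡43, 15^4≡29, 15^8≡22, 15^16≡29, 15^32≡22; 53 = 32 + 16 + 4 + 1, so 15^53 ≡ 22·29·29·15 ≡ 71 (mod 91)
Candidate 2: Squares mod 91: 27^1≡27, 27^2≡1, 27^4≡1, 27^8≡1, 27^16≡1, 27^32≡1; 53 = 32 + 16 + 4 + 1, so 27^53 ≡ 1·1·1·27 ≡ 27 (mod 91)
  → matches H = 27
Candidate 3: Squares mod 91: 66^1≡66, 66^2≡79, 66^4≡53, 66^8≡79, 66^16≡53, 66^32≡79; 53 = 32 + 16 + 4 + 1, so 66^53 ≡ 79·53·53·66 ≡ 40 (mod 91)

2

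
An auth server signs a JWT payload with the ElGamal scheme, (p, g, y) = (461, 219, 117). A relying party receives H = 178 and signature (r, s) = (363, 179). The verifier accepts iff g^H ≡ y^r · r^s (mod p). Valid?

Left side g^H mod p:
Squares mod 461: 219^1≡219, 219^2≡17, 219^4≡289, 219^8≡80, 219^16≡407, 219^32≡150, 219^64≡372, 219^128≡84
178 = 128 + 32 + 16 + 2, so 219^178 ≡ 84·150·407·17 ≡ 151 (mod 461)
Right side y^r · r^s mod p:
Squares mod 461: 117^1≡117, 117^2≡320, 117^4≡58, 117^8≡137, 117^16≡329, 117^32≡367, 117^64≡77, 117^128≡397, 117^256≡408
363 = 256 + 64 + 32 + 8 + 2 + 1, so 117^363 ≡ 408·77·367·137·320·117 ≡ 42 (mod 461)
Squares mod 461: 363^1≡363, 363^2≡384, 363^4≡397, 363^8≡408, 363^16≡43, 363^32≡5, 363^64≡25, 363^128≡164
179 = 128 + 32 + 16 + 2 + 1, so 363^179 ≡ 164·5·43·384·363 ≡ 278 (mod 461)
42·278 = 11676 ≡ 151 (mod 461)
151 ≡ 151 (mod 461), so the signature is genuine.

yes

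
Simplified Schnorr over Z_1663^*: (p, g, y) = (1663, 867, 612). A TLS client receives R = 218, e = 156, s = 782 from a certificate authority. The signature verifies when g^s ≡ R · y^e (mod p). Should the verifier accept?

reject

g^s mod p:
867^2 = 751689 ≡ 13
867^4 ≡ 13^2 = 169
867^8 ≡ 169^2 = 28561 ≡ 290
867^16 ≡ 290^2 = 84100 ≡ 950
867^32 ≡ 950^2 = 902500 ≡ 1154
867^64 ≡ 1154^2 = 1331716 ≡ 1316
867^128 ≡ 1316^2 = 1731856 ≡ 673
867^256 ≡ 673^2 = 452929 ≡ 593
867^512 ≡ 593^2 = 351649 ≡ 756
782 = 512 + 256 + 8 + 4 + 2, so 867^782 ≡ 756·593·290·169·13 ≡ 253 (mod 1663)
R · y^e mod p:
612^2 = 374544 ≡ 369
612^4 ≡ 369^2 = 136161 ≡ 1458
612^8 ≡ 1458^2 = 2125764 ≡ 450
612^16 ≡ 450^2 = 202500 ≡ 1277
612^32 ≡ 1277^2 = 1630729 ≡ 989
612^64 ≡ 989^2 = 978121 ≡ 277
612^128 ≡ 277^2 = 76729 ≡ 231
156 = 128 + 16 + 8 + 4, so 612^156 ≡ 231·1277·450·1458 ≡ 1303 (mod 1663)
218·1303 = 284054 ≡ 1344 (mod 1663)
253 ≠ 1344; the check fails.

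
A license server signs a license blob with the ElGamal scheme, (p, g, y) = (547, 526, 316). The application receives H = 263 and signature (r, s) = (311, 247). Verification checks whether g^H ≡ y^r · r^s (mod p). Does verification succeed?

fails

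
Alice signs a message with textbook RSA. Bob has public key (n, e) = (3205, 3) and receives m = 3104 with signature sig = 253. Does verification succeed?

fails

Squares mod 3205: sig^1≡253, sig^2≡3114
3 = 2 + 1, so sig^3 ≡ 3114·253 ≡ 2617 (mod 3205)
sig^3 mod 3205 = 2617, but m = 3104.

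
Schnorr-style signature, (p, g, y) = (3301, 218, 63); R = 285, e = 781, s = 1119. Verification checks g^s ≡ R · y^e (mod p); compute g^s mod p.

Squares mod 3301: 218^1≡218, 218^2≡1310, 218^4≡2881, 218^8≡1447, 218^16≡975, 218^32≡3238, 218^64≡668, 218^128≡589, 218^256≡316, 218^512≡826, 218^1024≡2270
1119 = 1024 + 64 + 16 + 8 + 4 + 2 + 1, so 218^1119 ≡ 2270·668·975·1447·2881·1310·218 ≡ 1152 (mod 3301)

1152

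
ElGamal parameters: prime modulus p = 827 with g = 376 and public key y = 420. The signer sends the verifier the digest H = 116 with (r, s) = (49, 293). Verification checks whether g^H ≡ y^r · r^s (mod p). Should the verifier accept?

Left side g^H mod p:
376^2 = 141376 ≡ 786
376^4 ≡ 786^2 = 617796 ≡ 27
376^8 ≡ 27^2 = 729
376^16 ≡ 729^2 = 531441 ≡ 507
376^32 ≡ 507^2 = 257049 ≡ 679
376^64 ≡ 679^2 = 461041 ≡ 402
116 = 64 + 32 + 16 + 4, so 376^116 ≡ 402·679·507·27 ≡ 434 (mod 827)
Right side y^r · r^s mod p:
420^2 = 176400 ≡ 249
420^4 ≡ 249^2 = 62001 ≡ 803
420^8 ≡ 803^2 = 644809 ≡ 576
420^16 ≡ 576^2 = 331776 ≡ 149
420^32 ≡ 149^2 = 22201 ≡ 699
49 = 32 + 16 + 1, so 420^49 ≡ 699·149·420 ≡ 82 (mod 827)
49^2 = 2401 ≡ 747
49^4 ≡ 747^2 = 558009 ≡ 611
49^8 ≡ 611^2 = 373321 ≡ 344
49^16 ≡ 344^2 = 118336 ≡ 75
49^32 ≡ 75^2 = 5625 ≡ 663
49^64 ≡ 663^2 = 439569 ≡ 432
49^128 ≡ 432^2 = 186624 ≡ 549
49^256 ≡ 549^2 = 301401 ≡ 373
293 = 256 + 32 + 4 + 1, so 49^293 ≡ 373·663·611·49 ≡ 207 (mod 827)
82·207 = 16974 ≡ 434 (mod 827)
434 ≡ 434 (mod 827), so the signature is genuine.

accept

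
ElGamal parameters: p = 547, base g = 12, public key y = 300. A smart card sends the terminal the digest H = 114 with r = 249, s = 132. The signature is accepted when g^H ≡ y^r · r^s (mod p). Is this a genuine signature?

forged

Left side g^H mod p:
12^2 = 144
12^4 ≡ 144^2 = 20736 ≡ 497
12^8 ≡ 497^2 = 247009 ≡ 312
12^16 ≡ 312^2 = 97344 ≡ 525
12^32 ≡ 525^2 = 275625 ≡ 484
12^64 ≡ 484^2 = 234256 ≡ 140
114 = 64 + 32 + 16 + 2, so 12^114 ≡ 140·484·525·144 ≡ 453 (mod 547)
Right side y^r · r^s mod p:
300^2 = 90000 ≡ 292
300^4 ≡ 292^2 = 85264 ≡ 479
300^8 ≡ 479^2 = 229441 ≡ 248
300^16 ≡ 248^2 = 61504 ≡ 240
300^32 ≡ 240^2 = 57600 ≡ 165
300^64 ≡ 165^2 = 27225 ≡ 422
300^128 ≡ 422^2 = 178084 ≡ 309
249 = 128 + 64 + 32 + 16 + 8 + 1, so 300^249 ≡ 309·422·165·240·248·300 ≡ 393 (mod 547)
249^2 = 62001 ≡ 190
249^4 ≡ 190^2 = 36100 ≡ 545
249^8 ≡ 545^2 = 297025 ≡ 4
249^16 ≡ 4^2 = 16
249^32 ≡ 16^2 = 256
249^64 ≡ 256^2 = 65536 ≡ 443
249^128 ≡ 443^2 = 196249 ≡ 423
132 = 128 + 4, so 249^132 ≡ 423·545 ≡ 248 (mod 547)
393·248 = 97464 ≡ 98 (mod 547)
453 ≠ 98, so verification fails.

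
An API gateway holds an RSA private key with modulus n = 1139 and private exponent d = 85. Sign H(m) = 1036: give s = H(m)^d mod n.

(H(m))^2 ≡ 1036^2 = 1073296 ≡ 358
(H(m))^4 ≡ 358^2 = 128164 ≡ 596
(H(m))^8 ≡ 596^2 = 355216 ≡ 987
(H(m))^16 ≡ 987^2 = 974169 ≡ 324
(H(m))^32 ≡ 324^2 = 104976 ≡ 188
(H(m))^64 ≡ 188^2 = 35344 ≡ 35
85 = 64 + 16 + 4 + 1, so (H(m))^85 ≡ 35·324·596·1036 ≡ 934 (mod 1139)

934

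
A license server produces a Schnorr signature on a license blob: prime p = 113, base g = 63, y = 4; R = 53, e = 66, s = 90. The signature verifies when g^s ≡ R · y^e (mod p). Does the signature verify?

g^s mod p:
63^2 = 3969 ≡ 14
63^4 ≡ 14^2 = 196 ≡ 83
63^8 ≡ 83^2 = 6889 ≡ 109
63^16 ≡ 109^2 = 11881 ≡ 16
63^32 ≡ 16^2 = 256 ≡ 30
63^64 ≡ 30^2 = 900 ≡ 109
90 = 64 + 16 + 8 + 2, so 63^90 ≡ 109·16·109·14 ≡ 81 (mod 113)
R · y^e mod p:
4^2 = 16
4^4 ≡ 16^2 = 256 ≡ 30
4^8 ≡ 30^2 = 900 ≡ 109
4^16 ≡ 109^2 = 11881 ≡ 16
4^32 ≡ 16^2 = 256 ≡ 30
4^64 ≡ 30^2 = 900 ≡ 109
66 = 64 + 2, so 4^66 ≡ 109·16 ≡ 49 (mod 113)
53·49 = 2597 ≡ 111 (mod 113)
81 ≠ 111; the check fails.

does not verify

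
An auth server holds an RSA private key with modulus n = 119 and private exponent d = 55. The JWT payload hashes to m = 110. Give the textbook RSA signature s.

m^55 mod 119 = 117

117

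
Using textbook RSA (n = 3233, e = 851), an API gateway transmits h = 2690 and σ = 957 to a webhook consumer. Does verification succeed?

fails

σ^2 ≡ 957^2 = 915849 ≡ 910
σ^4 ≡ 910^2 = 828100 ≡ 452
σ^8 ≡ 452^2 = 204304 ≡ 625
σ^16 ≡ 625^2 = 390625 ≡ 2665
σ^32 ≡ 2665^2 = 7102225 ≡ 2557
σ^64 ≡ 2557^2 = 6538249 ≡ 1123
σ^128 ≡ 1123^2 = 1261129 ≡ 259
σ^256 ≡ 259^2 = 67081 ≡ 2421
σ^512 ≡ 2421^2 = 5861241 ≡ 3045
851 = 512 + 256 + 64 + 16 + 2 + 1, so σ^851 ≡ 3045·2421·1123·2665·910·957 ≡ 1730 (mod 3233)
σ^851 mod 3233 = 1730, but h = 2690.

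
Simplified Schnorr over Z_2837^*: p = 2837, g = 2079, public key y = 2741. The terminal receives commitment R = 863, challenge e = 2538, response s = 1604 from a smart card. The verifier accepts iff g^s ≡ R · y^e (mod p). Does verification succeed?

passes

g^s mod p:
Squares mod 2837: 2079^1≡2079, 2079^2≡1490, 2079^4≡1566, 2079^8≡1188, 2079^16≡1355, 2079^32≡486, 2079^64≡725, 2079^128≡780, 2079^256≡1282, 2079^512≡901, 2079^1024≡419
1604 = 1024 + 512 + 64 + 4, so 2079^1604 ≡ 419·901·725·1566 ≡ 1094 (mod 2837)
R · y^e mod p:
Squares mod 2837: 2741^1≡2741, 2741^2≡705, 2741^4≡550, 2741^8≡1778, 2741^16≡866, 2741^32≡988, 2741^64≡216, 2741^128≡1264, 2741^256≡465, 2741^512≡613, 2741^1024≡1285, 2741^2048≡91
2538 = 2048 + 256 + 128 + 64 + 32 + 8 + 2, so 2741^2538 ≡ 91·465·1264·216·988·1778·705 ≡ 2023 (mod 2837)
863·2023 = 1745849 ≡ 1094 (mod 2837)
1094 ≡ 1094 (mod 2837); signature holds.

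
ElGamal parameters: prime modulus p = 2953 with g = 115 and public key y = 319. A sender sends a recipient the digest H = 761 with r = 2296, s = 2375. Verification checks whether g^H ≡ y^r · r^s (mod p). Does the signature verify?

verifies

Left side g^H mod p:
Squares mod 2953: 115^1≡115, 115^2≡1413, 115^4≡341, 115^8≡1114, 115^16≡736, 115^32≡1297, 115^64≡1952, 115^128≡934, 115^256≡1221, 115^512≡2529
761 = 512 + 128 + 64 + 32 + 16 + 8 + 1, so 115^761 ≡ 2529·934·1952·1297·736·1114·115 ≡ 2372 (mod 2953)
Right side y^r · r^s mod p:
Squares mod 2953: 319^1≡319, 319^2≡1359, 319^4≡1256, 319^8≡634, 319^16≡348, 319^32≡31, 319^64≡961, 319^128≡2185, 319^256≡2177, 319^512≡2717, 319^1024≡2542, 319^2048≡600
2296 = 2048 + 128 + 64 + 32 + 16 + 8, so 319^2296 ≡ 600·2185·961·31·348·634 ≡ 281 (mod 2953)
Squares mod 2953: 2296^1≡2296, 2296^2≡511, 2296^4≡1257, 2296^8≡194, 2296^16≡2200, 2296^32≡33, 2296^64≡1089, 2296^128≡1768, 2296^256≡1550, 2296^512≡1711, 2296^1024≡1098, 2296^2048≡780
2375 = 2048 + 256 + 64 + 4 + 2 + 1, so 2296^2375 ≡ 780·1550·1089·1257·511·2296 ≡ 1259 (mod 2953)
281·1259 = 353779 ≡ 2372 (mod 2953)
2372 ≡ 2372 (mod 2953), so the signature is genuine.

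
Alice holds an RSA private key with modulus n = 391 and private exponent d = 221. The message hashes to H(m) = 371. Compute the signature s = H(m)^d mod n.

141

(H(m))^2 ≡ 371^2 = 137641 ≡ 9
(H(m))^4 ≡ 9^2 = 81
(H(m))^8 ≡ 81^2 = 6561 ≡ 305
(H(m))^16 ≡ 305^2 = 93025 ≡ 358
(H(m))^32 ≡ 358^2 = 128164 ≡ 307
(H(m))^64 ≡ 307^2 = 94249 ≡ 18
(H(m))^128 ≡ 18^2 = 324
221 = 128 + 64 + 16 + 8 + 4 + 1, so (H(m))^221 ≡ 324·18·358·305·81·371 ≡ 141 (mod 391)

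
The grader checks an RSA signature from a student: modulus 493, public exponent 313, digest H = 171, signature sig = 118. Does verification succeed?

fails

sig^2 ≡ 118^2 = 13924 ≡ 120
sig^4 ≡ 120^2 = 14400 ≡ 103
sig^8 ≡ 103^2 = 10609 ≡ 256
sig^16 ≡ 256^2 = 65536 ≡ 460
sig^32 ≡ 460^2 = 211600 ≡ 103
sig^64 ≡ 103^2 = 10609 ≡ 256
sig^128 ≡ 256^2 = 65536 ≡ 460
sig^256 ≡ 460^2 = 211600 ≡ 103
313 = 256 + 32 + 16 + 8 + 1, so sig^313 ≡ 103·103·460·256·118 ≡ 322 (mod 493)
sig^313 mod 493 = 322, but H = 171.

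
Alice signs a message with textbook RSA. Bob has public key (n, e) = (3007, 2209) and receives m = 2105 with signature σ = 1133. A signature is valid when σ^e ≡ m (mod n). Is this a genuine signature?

forged

Squares mod 3007: σ^1≡1133, σ^2≡2707, σ^4≡2797, σ^8≡2002, σ^16≡2680, σ^32≡1684, σ^64≡255, σ^128≡1878, σ^256≡2680, σ^512≡1684, σ^1024≡255, σ^2048≡1878
2209 = 2048 + 128 + 32 + 1, so σ^2209 ≡ 1878·1878·1684·1133 ≡ 551 (mod 3007)
The recovered value 551 does not match the digest 2105.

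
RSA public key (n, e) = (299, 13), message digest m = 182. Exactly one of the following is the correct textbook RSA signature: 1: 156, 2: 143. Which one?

2

Candidate 1: 156^2 = 24336 ≡ 117; 156^4 ≡ 117^2 = 13689 ≡ 234; 156^8 ≡ 234^2 = 54756 ≡ 39; 13 = 8 + 4 + 1, so 156^13 ≡ 39·234·156 ≡ 117 (mod 299)
Candidate 2: 143^2 = 20449 ≡ 117; 143^4 ≡ 117^2 = 13689 ≡ 234; 143^8 ≡ 234^2 = 54756 ≡ 39; 13 = 8 + 4 + 1, so 143^13 ≡ 39·234·143 ≡ 182 (mod 299)
  → matches m = 182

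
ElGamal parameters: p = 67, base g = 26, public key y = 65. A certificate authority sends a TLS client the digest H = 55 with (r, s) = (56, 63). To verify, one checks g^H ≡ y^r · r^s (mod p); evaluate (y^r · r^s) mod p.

65^2 = 4225 ≡ 4
65^4 ≡ 4^2 = 16
65^8 ≡ 16^2 = 256 ≡ 55
65^16 ≡ 55^2 = 3025 ≡ 10
65^32 ≡ 10^2 = 100 ≡ 33
56 = 32 + 16 + 8, so 65^56 ≡ 33·10·55 ≡ 60 (mod 67)
56^2 = 3136 ≡ 54
56^4 ≡ 54^2 = 2916 ≡ 35
56^8 ≡ 35^2 = 1225 ≡ 19
56^16 ≡ 19^2 = 361 ≡ 26
56^32 ≡ 26^2 = 676 ≡ 6
63 = 32 + 16 + 8 + 4 + 2 + 1, so 56^63 ≡ 6·26·19·35·54·56 ≡ 15 (mod 67)
y^r · r^s ≡ 60·15 = 900 ≡ 29 (mod 67)

29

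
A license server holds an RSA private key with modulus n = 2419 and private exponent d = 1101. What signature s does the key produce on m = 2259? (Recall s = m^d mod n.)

Squares mod 2419: m^1≡2259, m^2≡1410, m^4≡2101, m^8≡1945, m^16≡2128, m^32≡16, m^64≡256, m^128≡223, m^256≡1349, m^512≡713, m^1024≡379
1101 = 1024 + 64 + 8 + 4 + 1, so m^1101 ≡ 379·256·1945·2101·2259 ≡ 2013 (mod 2419)

2013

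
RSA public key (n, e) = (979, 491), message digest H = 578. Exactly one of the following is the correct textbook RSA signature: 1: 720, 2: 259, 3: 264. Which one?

2

Candidate 1: Squares mod 979: 720^1≡720, 720^2≡509, 720^4≡625, 720^8≡4, 720^16≡16, 720^32≡256, 720^64≡922, 720^128≡312, 720^256≡423; 491 = 256 + 128 + 64 + 32 + 8 + 2 + 1, so 720^491 ≡ 423·312·922·256·4·509·720 ≡ 401 (mod 979)
Candidate 2: Squares mod 979: 259^1≡259, 259^2≡509, 259^4≡625, 259^8≡4, 259^16≡16, 259^32≡256, 259^64≡922, 259^128≡312, 259^256≡423; 491 = 256 + 128 + 64 + 32 + 8 + 2 + 1, so 259^491 ≡ 423·312·922·256·4·509·259 ≡ 578 (mod 979)
  → matches H = 578
Candidate 3: Squares mod 979: 264^1≡264, 264^2≡187, 264^4≡704, 264^8≡242, 264^16≡803, 264^32≡627, 264^64≡550, 264^128≡968, 264^256≡121; 491 = 256 + 128 + 64 + 32 + 8 + 2 + 1, so 264^491 ≡ 121·968·550·627·242·187·264 ≡ 407 (mod 979)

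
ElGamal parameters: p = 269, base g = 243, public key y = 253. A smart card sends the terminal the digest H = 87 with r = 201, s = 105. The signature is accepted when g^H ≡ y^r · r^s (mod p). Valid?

Left side g^H mod p:
243^87 mod 269 = 221
Right side y^r · r^s mod p:
253^201 mod 269 = 268
201^105 mod 269 = 48
268·48 = 12864 ≡ 221 (mod 269)
221 ≡ 221 (mod 269), so the signature is genuine.

yes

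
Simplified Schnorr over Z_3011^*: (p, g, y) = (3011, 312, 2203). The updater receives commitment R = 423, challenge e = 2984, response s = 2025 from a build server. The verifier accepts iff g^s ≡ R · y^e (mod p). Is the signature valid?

invalid

g^s mod p:
312^2025 mod 3011 = 2384
R · y^e mod p:
2203^2984 mod 3011 = 2863
423·2863 = 1211049 ≡ 627 (mod 3011)
2384 ≠ 627; the check fails.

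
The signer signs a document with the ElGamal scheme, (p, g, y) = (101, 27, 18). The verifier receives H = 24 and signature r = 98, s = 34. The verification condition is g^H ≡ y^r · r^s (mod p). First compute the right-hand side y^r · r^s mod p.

Squares mod 101: 18^1≡18, 18^2≡21, 18^4≡37, 18^8≡56, 18^16≡5, 18^32≡25, 18^64≡19
98 = 64 + 32 + 2, so 18^98 ≡ 19·25·21 ≡ 77 (mod 101)
Squares mod 101: 98^1≡98, 98^2≡9, 98^4≡81, 98^8≡97, 98^16≡16, 98^32≡54
34 = 32 + 2, so 98^34 ≡ 54·9 ≡ 82 (mod 101)
y^r · r^s ≡ 77·82 = 6314 ≡ 52 (mod 101)

52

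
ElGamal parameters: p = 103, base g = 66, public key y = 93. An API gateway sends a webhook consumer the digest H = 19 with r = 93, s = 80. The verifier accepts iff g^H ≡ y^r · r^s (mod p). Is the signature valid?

valid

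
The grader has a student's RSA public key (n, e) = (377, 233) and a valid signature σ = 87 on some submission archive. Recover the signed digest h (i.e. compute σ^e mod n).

σ^2 ≡ 87^2 = 7569 ≡ 29
σ^4 ≡ 29^2 = 841 ≡ 87
σ^8 ≡ 87^2 = 7569 ≡ 29
σ^16 ≡ 29^2 = 841 ≡ 87
σ^32 ≡ 87^2 = 7569 ≡ 29
σ^64 ≡ 29^2 = 841 ≡ 87
σ^128 ≡ 87^2 = 7569 ≡ 29
233 = 128 + 64 + 32 + 8 + 1, so σ^233 ≡ 29·87·29·29·87 ≡ 29 (mod 377)

29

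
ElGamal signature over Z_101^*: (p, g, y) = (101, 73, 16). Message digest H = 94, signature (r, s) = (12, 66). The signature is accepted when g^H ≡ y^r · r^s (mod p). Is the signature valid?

valid

Left side g^H mod p:
Squares mod 101: 73^1≡73, 73^2≡77, 73^4≡71, 73^8≡92, 73^16≡81, 73^32≡97, 73^64≡16
94 = 64 + 16 + 8 + 4 + 2, so 73^94 ≡ 16·81·92·71·77 ≡ 70 (mod 101)
Right side y^r · r^s mod p:
Squares mod 101: 16^1≡16, 16^2≡54, 16^4≡88, 16^8≡68
12 = 8 + 4, so 16^12 ≡ 68·88 ≡ 25 (mod 101)
Squares mod 101: 12^1≡12, 12^2≡43, 12^4≡31, 12^8≡52, 12^16≡78, 12^32≡24, 12^64≡71
66 = 64 + 2, so 12^66 ≡ 71·43 ≡ 23 (mod 101)
25·23 = 575 ≡ 70 (mod 101)
70 ≡ 70 (mod 101), so the signature is genuine.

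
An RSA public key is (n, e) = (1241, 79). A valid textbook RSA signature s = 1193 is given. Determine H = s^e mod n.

6

s^2 ≡ 1193^2 = 1423249 ≡ 1063
s^4 ≡ 1063^2 = 1129969 ≡ 659
s^8 ≡ 659^2 = 434281 ≡ 1172
s^16 ≡ 1172^2 = 1373584 ≡ 1038
s^32 ≡ 1038^2 = 1077444 ≡ 256
s^64 ≡ 256^2 = 65536 ≡ 1004
79 = 64 + 8 + 4 + 2 + 1, so s^79 ≡ 1004·1172·659·1063·1193 ≡ 6 (mod 1241)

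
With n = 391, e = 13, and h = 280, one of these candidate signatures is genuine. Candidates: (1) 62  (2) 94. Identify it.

2

Candidate 1: 62^2 = 3844 ≡ 325; 62^4 ≡ 325^2 = 105625 ≡ 55; 62^8 ≡ 55^2 = 3025 ≡ 288; 13 = 8 + 4 + 1, so 62^13 ≡ 288·55·62 ≡ 279 (mod 391)
Candidate 2: 94^2 = 8836 ≡ 234; 94^4 ≡ 234^2 = 54756 ≡ 16; 94^8 ≡ 16^2 = 256; 13 = 8 + 4 + 1, so 94^13 ≡ 256·16·94 ≡ 280 (mod 391)
  → matches h = 280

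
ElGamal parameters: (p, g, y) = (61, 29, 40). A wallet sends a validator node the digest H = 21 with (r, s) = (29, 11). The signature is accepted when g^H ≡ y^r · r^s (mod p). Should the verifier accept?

Left side g^H mod p:
29^2 = 841 ≡ 48
29^4 ≡ 48^2 = 2304 ≡ 47
29^8 ≡ 47^2 = 2209 ≡ 13
29^16 ≡ 13^2 = 169 ≡ 47
21 = 16 + 4 + 1, so 29^21 ≡ 47·47·29 ≡ 11 (mod 61)
Right side y^r · r^s mod p:
40^2 = 1600 ≡ 14
40^4 ≡ 14^2 = 196 ≡ 13
40^8 ≡ 13^2 = 169 ≡ 47
40^16 ≡ 47^2 = 2209 ≡ 13
29 = 16 + 8 + 4 + 1, so 40^29 ≡ 13·47·13·40 ≡ 32 (mod 61)
29^2 = 841 ≡ 48
29^4 ≡ 48^2 = 2304 ≡ 47
29^8 ≡ 47^2 = 2209 ≡ 13
11 = 8 + 2 + 1, so 29^11 ≡ 13·48·29 ≡ 40 (mod 61)
32·40 = 1280 ≡ 60 (mod 61)
11 ≠ 60, so verification fails.

reject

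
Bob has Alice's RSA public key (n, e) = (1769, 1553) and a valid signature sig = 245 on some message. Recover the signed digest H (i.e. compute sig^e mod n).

1343

sig^2 ≡ 245^2 = 60025 ≡ 1648
sig^4 ≡ 1648^2 = 2715904 ≡ 489
sig^8 ≡ 489^2 = 239121 ≡ 306
sig^16 ≡ 306^2 = 93636 ≡ 1648
sig^32 ≡ 1648^2 = 2715904 ≡ 489
sig^64 ≡ 489^2 = 239121 ≡ 306
sig^128 ≡ 306^2 = 93636 ≡ 1648
sig^256 ≡ 1648^2 = 2715904 ≡ 489
sig^512 ≡ 489^2 = 239121 ≡ 306
sig^1024 ≡ 306^2 = 93636 ≡ 1648
1553 = 1024 + 512 + 16 + 1, so sig^1553 ≡ 1648·306·1648·245 ≡ 1343 (mod 1769)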